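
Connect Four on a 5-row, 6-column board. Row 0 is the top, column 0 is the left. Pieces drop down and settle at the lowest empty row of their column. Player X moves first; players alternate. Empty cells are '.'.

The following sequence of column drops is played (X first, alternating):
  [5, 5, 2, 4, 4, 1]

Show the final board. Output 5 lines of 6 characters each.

Answer: ......
......
......
....XO
.OX.OX

Derivation:
Move 1: X drops in col 5, lands at row 4
Move 2: O drops in col 5, lands at row 3
Move 3: X drops in col 2, lands at row 4
Move 4: O drops in col 4, lands at row 4
Move 5: X drops in col 4, lands at row 3
Move 6: O drops in col 1, lands at row 4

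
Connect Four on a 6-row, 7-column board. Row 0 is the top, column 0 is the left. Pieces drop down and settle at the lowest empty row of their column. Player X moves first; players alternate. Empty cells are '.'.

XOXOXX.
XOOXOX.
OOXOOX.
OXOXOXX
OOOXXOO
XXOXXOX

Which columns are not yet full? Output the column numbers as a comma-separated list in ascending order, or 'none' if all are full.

Answer: 6

Derivation:
col 0: top cell = 'X' → FULL
col 1: top cell = 'O' → FULL
col 2: top cell = 'X' → FULL
col 3: top cell = 'O' → FULL
col 4: top cell = 'X' → FULL
col 5: top cell = 'X' → FULL
col 6: top cell = '.' → open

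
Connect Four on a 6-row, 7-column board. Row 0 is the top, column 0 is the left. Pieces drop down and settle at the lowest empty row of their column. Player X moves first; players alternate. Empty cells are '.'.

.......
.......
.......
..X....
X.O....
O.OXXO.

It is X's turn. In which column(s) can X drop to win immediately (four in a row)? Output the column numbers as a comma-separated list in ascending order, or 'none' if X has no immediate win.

col 0: drop X → no win
col 1: drop X → no win
col 2: drop X → no win
col 3: drop X → no win
col 4: drop X → no win
col 5: drop X → no win
col 6: drop X → no win

Answer: none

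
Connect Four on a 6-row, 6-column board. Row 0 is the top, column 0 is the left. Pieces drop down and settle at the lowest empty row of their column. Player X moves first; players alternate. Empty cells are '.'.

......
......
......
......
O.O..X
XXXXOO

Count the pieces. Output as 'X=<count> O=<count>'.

X=5 O=4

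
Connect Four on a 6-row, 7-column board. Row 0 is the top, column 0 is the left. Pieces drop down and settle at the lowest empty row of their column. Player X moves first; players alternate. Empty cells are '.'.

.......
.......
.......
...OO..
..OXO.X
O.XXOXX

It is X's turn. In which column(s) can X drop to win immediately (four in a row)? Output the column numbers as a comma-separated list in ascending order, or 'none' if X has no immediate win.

col 0: drop X → no win
col 1: drop X → no win
col 2: drop X → no win
col 3: drop X → no win
col 4: drop X → no win
col 5: drop X → no win
col 6: drop X → no win

Answer: none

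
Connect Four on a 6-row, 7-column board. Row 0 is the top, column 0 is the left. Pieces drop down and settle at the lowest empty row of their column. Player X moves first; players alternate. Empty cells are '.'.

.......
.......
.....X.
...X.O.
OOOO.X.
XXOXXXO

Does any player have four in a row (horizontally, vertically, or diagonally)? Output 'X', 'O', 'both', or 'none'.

O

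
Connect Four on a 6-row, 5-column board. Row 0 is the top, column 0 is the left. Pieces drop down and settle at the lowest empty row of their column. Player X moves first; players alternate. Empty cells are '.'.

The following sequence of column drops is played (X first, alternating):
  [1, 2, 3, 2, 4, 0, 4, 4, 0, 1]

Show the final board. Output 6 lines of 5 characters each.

Answer: .....
.....
.....
....O
XOO.X
OXOXX

Derivation:
Move 1: X drops in col 1, lands at row 5
Move 2: O drops in col 2, lands at row 5
Move 3: X drops in col 3, lands at row 5
Move 4: O drops in col 2, lands at row 4
Move 5: X drops in col 4, lands at row 5
Move 6: O drops in col 0, lands at row 5
Move 7: X drops in col 4, lands at row 4
Move 8: O drops in col 4, lands at row 3
Move 9: X drops in col 0, lands at row 4
Move 10: O drops in col 1, lands at row 4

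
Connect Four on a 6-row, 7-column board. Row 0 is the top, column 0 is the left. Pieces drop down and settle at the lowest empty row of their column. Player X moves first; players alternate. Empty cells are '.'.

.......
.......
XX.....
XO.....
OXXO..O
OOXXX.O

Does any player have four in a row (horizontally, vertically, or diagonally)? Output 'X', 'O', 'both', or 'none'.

none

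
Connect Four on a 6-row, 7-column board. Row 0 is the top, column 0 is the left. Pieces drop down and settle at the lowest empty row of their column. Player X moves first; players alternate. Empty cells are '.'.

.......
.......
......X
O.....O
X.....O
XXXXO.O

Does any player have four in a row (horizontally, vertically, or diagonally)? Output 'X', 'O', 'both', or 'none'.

X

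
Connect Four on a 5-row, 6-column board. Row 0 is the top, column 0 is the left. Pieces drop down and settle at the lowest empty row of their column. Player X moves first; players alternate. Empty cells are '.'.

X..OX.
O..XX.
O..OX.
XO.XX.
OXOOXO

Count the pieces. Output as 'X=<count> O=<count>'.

X=10 O=9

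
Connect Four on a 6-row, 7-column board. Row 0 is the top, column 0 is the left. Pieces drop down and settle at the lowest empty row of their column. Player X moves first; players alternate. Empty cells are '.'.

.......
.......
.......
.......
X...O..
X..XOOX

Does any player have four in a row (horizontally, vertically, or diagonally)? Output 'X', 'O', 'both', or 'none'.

none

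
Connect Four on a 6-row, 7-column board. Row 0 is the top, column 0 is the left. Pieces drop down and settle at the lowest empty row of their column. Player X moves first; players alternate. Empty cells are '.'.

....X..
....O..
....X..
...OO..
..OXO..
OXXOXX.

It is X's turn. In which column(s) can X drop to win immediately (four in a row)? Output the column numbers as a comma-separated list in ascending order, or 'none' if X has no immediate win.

col 0: drop X → no win
col 1: drop X → no win
col 2: drop X → no win
col 3: drop X → no win
col 5: drop X → no win
col 6: drop X → no win

Answer: none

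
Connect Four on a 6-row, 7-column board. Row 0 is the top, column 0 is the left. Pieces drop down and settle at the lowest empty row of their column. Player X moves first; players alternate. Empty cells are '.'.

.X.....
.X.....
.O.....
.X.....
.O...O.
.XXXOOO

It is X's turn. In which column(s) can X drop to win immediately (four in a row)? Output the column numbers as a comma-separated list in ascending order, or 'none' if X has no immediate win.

col 0: drop X → WIN!
col 2: drop X → no win
col 3: drop X → no win
col 4: drop X → no win
col 5: drop X → no win
col 6: drop X → no win

Answer: 0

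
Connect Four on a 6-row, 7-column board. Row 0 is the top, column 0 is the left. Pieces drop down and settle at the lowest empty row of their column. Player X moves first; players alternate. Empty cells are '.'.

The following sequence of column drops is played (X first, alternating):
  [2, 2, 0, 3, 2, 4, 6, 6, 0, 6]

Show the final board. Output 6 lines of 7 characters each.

Answer: .......
.......
.......
..X...O
X.O...O
X.XOO.X

Derivation:
Move 1: X drops in col 2, lands at row 5
Move 2: O drops in col 2, lands at row 4
Move 3: X drops in col 0, lands at row 5
Move 4: O drops in col 3, lands at row 5
Move 5: X drops in col 2, lands at row 3
Move 6: O drops in col 4, lands at row 5
Move 7: X drops in col 6, lands at row 5
Move 8: O drops in col 6, lands at row 4
Move 9: X drops in col 0, lands at row 4
Move 10: O drops in col 6, lands at row 3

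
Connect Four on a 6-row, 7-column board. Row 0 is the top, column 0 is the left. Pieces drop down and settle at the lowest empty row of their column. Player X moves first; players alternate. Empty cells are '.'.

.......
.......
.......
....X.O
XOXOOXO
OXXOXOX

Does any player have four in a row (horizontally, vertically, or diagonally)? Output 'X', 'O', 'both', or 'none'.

none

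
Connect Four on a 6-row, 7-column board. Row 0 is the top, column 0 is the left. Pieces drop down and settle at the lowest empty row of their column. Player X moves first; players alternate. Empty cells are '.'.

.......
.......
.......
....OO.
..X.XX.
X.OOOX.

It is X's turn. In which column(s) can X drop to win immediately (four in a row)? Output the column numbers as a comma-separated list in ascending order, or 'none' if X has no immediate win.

Answer: 3

Derivation:
col 0: drop X → no win
col 1: drop X → no win
col 2: drop X → no win
col 3: drop X → WIN!
col 4: drop X → no win
col 5: drop X → no win
col 6: drop X → no win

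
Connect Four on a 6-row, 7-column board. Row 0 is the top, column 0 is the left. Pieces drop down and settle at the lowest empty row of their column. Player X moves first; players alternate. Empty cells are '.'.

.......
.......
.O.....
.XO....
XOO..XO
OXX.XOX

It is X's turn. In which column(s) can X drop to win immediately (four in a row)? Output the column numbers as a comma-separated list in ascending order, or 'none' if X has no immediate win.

Answer: 3

Derivation:
col 0: drop X → no win
col 1: drop X → no win
col 2: drop X → no win
col 3: drop X → WIN!
col 4: drop X → no win
col 5: drop X → no win
col 6: drop X → no win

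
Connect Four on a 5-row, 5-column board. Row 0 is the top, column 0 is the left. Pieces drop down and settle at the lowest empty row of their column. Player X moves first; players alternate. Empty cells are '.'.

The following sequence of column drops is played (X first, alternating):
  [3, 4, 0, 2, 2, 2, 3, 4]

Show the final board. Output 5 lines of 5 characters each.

Answer: .....
.....
..O..
..XXO
X.OXO

Derivation:
Move 1: X drops in col 3, lands at row 4
Move 2: O drops in col 4, lands at row 4
Move 3: X drops in col 0, lands at row 4
Move 4: O drops in col 2, lands at row 4
Move 5: X drops in col 2, lands at row 3
Move 6: O drops in col 2, lands at row 2
Move 7: X drops in col 3, lands at row 3
Move 8: O drops in col 4, lands at row 3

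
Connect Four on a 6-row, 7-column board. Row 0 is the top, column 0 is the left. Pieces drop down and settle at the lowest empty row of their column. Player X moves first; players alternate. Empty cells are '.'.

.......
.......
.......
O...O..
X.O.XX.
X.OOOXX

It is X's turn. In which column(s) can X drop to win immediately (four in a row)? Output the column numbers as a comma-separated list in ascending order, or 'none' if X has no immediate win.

col 0: drop X → no win
col 1: drop X → no win
col 2: drop X → no win
col 3: drop X → no win
col 4: drop X → no win
col 5: drop X → no win
col 6: drop X → no win

Answer: none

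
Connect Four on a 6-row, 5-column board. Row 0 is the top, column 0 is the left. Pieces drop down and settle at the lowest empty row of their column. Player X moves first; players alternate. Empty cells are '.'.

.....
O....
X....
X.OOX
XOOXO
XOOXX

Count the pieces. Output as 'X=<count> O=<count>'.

X=8 O=8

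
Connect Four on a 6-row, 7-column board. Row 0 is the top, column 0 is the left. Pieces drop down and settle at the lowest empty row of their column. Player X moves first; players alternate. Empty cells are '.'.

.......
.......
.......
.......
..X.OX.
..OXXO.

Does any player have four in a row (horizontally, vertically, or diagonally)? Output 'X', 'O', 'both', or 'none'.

none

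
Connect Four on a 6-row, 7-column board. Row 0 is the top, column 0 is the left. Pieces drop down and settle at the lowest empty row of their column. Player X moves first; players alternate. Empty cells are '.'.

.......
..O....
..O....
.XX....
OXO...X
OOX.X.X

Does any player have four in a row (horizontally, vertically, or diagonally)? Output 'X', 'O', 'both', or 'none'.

none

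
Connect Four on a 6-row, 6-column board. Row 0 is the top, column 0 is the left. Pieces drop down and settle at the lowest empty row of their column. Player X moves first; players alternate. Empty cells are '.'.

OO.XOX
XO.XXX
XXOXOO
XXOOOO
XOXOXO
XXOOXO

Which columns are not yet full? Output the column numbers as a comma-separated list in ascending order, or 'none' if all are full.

col 0: top cell = 'O' → FULL
col 1: top cell = 'O' → FULL
col 2: top cell = '.' → open
col 3: top cell = 'X' → FULL
col 4: top cell = 'O' → FULL
col 5: top cell = 'X' → FULL

Answer: 2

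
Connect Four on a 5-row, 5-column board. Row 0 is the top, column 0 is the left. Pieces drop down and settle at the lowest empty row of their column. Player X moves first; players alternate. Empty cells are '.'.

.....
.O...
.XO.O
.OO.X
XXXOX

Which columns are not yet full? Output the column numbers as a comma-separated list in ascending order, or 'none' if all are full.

col 0: top cell = '.' → open
col 1: top cell = '.' → open
col 2: top cell = '.' → open
col 3: top cell = '.' → open
col 4: top cell = '.' → open

Answer: 0,1,2,3,4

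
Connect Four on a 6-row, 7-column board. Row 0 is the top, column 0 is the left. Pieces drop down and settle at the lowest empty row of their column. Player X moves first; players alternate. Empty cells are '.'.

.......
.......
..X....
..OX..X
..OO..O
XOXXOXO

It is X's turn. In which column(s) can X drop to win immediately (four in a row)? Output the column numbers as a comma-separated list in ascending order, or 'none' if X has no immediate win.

col 0: drop X → no win
col 1: drop X → no win
col 2: drop X → no win
col 3: drop X → no win
col 4: drop X → WIN!
col 5: drop X → no win
col 6: drop X → no win

Answer: 4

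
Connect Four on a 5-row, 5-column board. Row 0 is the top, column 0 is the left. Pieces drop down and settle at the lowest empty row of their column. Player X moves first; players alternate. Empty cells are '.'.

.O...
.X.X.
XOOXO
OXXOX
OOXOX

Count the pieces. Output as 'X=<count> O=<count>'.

X=9 O=9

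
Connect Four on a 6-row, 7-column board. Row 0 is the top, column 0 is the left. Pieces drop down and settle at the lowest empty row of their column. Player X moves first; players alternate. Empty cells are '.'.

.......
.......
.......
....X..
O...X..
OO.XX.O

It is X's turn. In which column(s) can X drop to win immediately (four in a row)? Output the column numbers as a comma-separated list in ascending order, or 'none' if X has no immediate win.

Answer: 4

Derivation:
col 0: drop X → no win
col 1: drop X → no win
col 2: drop X → no win
col 3: drop X → no win
col 4: drop X → WIN!
col 5: drop X → no win
col 6: drop X → no win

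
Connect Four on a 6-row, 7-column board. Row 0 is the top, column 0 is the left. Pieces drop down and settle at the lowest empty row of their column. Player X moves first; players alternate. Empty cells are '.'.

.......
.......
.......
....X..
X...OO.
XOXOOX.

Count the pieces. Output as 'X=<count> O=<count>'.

X=5 O=5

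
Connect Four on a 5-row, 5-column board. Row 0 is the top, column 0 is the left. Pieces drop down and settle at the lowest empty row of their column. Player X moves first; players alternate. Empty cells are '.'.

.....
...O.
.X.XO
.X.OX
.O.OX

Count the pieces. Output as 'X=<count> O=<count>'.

X=5 O=5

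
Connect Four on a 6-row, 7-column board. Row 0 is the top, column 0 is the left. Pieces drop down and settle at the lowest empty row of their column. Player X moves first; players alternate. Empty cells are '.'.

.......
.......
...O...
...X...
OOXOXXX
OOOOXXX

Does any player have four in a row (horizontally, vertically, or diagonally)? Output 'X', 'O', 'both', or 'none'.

O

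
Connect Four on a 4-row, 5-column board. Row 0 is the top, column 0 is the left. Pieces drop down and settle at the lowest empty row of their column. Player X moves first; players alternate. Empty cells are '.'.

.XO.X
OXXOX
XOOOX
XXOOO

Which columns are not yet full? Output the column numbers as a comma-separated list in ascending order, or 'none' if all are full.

col 0: top cell = '.' → open
col 1: top cell = 'X' → FULL
col 2: top cell = 'O' → FULL
col 3: top cell = '.' → open
col 4: top cell = 'X' → FULL

Answer: 0,3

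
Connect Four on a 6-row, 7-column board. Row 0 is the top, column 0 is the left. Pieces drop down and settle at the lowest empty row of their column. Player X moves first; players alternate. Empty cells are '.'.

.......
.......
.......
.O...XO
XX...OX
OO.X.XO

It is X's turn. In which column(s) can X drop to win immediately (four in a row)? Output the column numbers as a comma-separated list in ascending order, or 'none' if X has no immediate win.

col 0: drop X → no win
col 1: drop X → no win
col 2: drop X → no win
col 3: drop X → no win
col 4: drop X → no win
col 5: drop X → no win
col 6: drop X → no win

Answer: none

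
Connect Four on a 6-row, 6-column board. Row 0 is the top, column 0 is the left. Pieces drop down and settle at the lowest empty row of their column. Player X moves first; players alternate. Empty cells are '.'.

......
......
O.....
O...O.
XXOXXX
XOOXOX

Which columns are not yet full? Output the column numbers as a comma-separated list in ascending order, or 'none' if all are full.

col 0: top cell = '.' → open
col 1: top cell = '.' → open
col 2: top cell = '.' → open
col 3: top cell = '.' → open
col 4: top cell = '.' → open
col 5: top cell = '.' → open

Answer: 0,1,2,3,4,5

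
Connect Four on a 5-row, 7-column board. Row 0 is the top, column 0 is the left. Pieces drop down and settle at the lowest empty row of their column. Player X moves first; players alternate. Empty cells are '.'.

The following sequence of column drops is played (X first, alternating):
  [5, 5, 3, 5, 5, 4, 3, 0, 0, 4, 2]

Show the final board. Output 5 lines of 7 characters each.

Move 1: X drops in col 5, lands at row 4
Move 2: O drops in col 5, lands at row 3
Move 3: X drops in col 3, lands at row 4
Move 4: O drops in col 5, lands at row 2
Move 5: X drops in col 5, lands at row 1
Move 6: O drops in col 4, lands at row 4
Move 7: X drops in col 3, lands at row 3
Move 8: O drops in col 0, lands at row 4
Move 9: X drops in col 0, lands at row 3
Move 10: O drops in col 4, lands at row 3
Move 11: X drops in col 2, lands at row 4

Answer: .......
.....X.
.....O.
X..XOO.
O.XXOX.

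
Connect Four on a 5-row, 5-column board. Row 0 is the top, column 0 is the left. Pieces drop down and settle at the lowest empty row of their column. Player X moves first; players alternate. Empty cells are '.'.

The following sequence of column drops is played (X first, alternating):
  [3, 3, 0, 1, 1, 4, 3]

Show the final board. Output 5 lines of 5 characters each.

Move 1: X drops in col 3, lands at row 4
Move 2: O drops in col 3, lands at row 3
Move 3: X drops in col 0, lands at row 4
Move 4: O drops in col 1, lands at row 4
Move 5: X drops in col 1, lands at row 3
Move 6: O drops in col 4, lands at row 4
Move 7: X drops in col 3, lands at row 2

Answer: .....
.....
...X.
.X.O.
XO.XO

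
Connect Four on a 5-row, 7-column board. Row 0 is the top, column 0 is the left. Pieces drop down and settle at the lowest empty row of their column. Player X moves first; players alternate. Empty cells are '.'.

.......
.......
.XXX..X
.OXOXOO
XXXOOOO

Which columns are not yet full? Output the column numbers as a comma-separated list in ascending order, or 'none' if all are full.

col 0: top cell = '.' → open
col 1: top cell = '.' → open
col 2: top cell = '.' → open
col 3: top cell = '.' → open
col 4: top cell = '.' → open
col 5: top cell = '.' → open
col 6: top cell = '.' → open

Answer: 0,1,2,3,4,5,6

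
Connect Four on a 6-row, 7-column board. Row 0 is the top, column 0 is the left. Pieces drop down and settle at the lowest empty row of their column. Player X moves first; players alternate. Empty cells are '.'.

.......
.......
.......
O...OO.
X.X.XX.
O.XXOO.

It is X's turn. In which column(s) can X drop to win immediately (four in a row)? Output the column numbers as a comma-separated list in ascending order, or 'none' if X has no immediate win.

col 0: drop X → no win
col 1: drop X → no win
col 2: drop X → no win
col 3: drop X → WIN!
col 4: drop X → no win
col 5: drop X → no win
col 6: drop X → no win

Answer: 3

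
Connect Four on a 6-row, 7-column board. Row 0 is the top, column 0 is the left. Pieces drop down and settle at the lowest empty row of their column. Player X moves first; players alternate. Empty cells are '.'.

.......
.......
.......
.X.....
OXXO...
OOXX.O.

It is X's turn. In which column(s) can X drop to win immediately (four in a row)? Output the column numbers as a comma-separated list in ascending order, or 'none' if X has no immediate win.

col 0: drop X → no win
col 1: drop X → no win
col 2: drop X → no win
col 3: drop X → no win
col 4: drop X → no win
col 5: drop X → no win
col 6: drop X → no win

Answer: none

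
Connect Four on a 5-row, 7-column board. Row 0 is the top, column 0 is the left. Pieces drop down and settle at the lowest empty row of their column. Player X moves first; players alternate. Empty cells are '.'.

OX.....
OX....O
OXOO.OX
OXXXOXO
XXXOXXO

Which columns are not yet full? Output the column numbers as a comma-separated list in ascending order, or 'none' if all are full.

Answer: 2,3,4,5,6

Derivation:
col 0: top cell = 'O' → FULL
col 1: top cell = 'X' → FULL
col 2: top cell = '.' → open
col 3: top cell = '.' → open
col 4: top cell = '.' → open
col 5: top cell = '.' → open
col 6: top cell = '.' → open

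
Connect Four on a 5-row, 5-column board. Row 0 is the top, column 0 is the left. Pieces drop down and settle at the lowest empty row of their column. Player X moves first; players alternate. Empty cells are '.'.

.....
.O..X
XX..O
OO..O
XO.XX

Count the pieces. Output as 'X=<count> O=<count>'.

X=6 O=6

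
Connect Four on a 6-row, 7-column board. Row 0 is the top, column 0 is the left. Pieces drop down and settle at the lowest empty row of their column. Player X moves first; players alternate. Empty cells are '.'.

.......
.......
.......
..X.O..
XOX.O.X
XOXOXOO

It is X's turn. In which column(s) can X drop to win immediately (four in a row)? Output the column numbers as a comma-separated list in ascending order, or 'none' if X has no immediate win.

Answer: 2

Derivation:
col 0: drop X → no win
col 1: drop X → no win
col 2: drop X → WIN!
col 3: drop X → no win
col 4: drop X → no win
col 5: drop X → no win
col 6: drop X → no win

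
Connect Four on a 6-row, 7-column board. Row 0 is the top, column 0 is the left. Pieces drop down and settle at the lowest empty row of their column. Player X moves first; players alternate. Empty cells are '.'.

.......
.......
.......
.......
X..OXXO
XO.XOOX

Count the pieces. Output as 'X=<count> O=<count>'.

X=6 O=5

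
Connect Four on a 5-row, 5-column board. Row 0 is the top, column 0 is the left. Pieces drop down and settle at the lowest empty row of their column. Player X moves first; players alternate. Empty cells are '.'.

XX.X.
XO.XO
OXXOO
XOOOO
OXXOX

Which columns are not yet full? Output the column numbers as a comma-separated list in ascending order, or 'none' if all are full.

Answer: 2,4

Derivation:
col 0: top cell = 'X' → FULL
col 1: top cell = 'X' → FULL
col 2: top cell = '.' → open
col 3: top cell = 'X' → FULL
col 4: top cell = '.' → open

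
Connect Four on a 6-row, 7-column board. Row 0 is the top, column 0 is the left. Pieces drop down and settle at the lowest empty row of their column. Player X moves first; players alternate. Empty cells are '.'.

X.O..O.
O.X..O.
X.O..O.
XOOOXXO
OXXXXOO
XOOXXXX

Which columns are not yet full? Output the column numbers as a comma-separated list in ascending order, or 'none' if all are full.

Answer: 1,3,4,6

Derivation:
col 0: top cell = 'X' → FULL
col 1: top cell = '.' → open
col 2: top cell = 'O' → FULL
col 3: top cell = '.' → open
col 4: top cell = '.' → open
col 5: top cell = 'O' → FULL
col 6: top cell = '.' → open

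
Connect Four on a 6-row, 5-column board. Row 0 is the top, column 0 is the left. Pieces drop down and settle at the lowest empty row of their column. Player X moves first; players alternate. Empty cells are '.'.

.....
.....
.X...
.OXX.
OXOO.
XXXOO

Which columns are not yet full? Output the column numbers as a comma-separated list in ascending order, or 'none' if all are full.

col 0: top cell = '.' → open
col 1: top cell = '.' → open
col 2: top cell = '.' → open
col 3: top cell = '.' → open
col 4: top cell = '.' → open

Answer: 0,1,2,3,4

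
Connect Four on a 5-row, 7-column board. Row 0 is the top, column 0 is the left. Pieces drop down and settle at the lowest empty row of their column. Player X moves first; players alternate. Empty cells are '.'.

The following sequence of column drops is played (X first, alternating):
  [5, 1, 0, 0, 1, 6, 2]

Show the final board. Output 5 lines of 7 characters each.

Answer: .......
.......
.......
OX.....
XOX..XO

Derivation:
Move 1: X drops in col 5, lands at row 4
Move 2: O drops in col 1, lands at row 4
Move 3: X drops in col 0, lands at row 4
Move 4: O drops in col 0, lands at row 3
Move 5: X drops in col 1, lands at row 3
Move 6: O drops in col 6, lands at row 4
Move 7: X drops in col 2, lands at row 4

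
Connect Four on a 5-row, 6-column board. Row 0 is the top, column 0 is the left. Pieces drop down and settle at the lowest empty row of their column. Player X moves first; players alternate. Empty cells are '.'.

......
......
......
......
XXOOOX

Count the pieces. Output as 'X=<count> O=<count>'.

X=3 O=3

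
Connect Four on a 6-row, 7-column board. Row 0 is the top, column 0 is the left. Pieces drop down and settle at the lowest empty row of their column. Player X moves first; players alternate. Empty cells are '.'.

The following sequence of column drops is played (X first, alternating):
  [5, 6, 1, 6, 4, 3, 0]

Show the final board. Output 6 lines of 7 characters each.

Answer: .......
.......
.......
.......
......O
XX.OXXO

Derivation:
Move 1: X drops in col 5, lands at row 5
Move 2: O drops in col 6, lands at row 5
Move 3: X drops in col 1, lands at row 5
Move 4: O drops in col 6, lands at row 4
Move 5: X drops in col 4, lands at row 5
Move 6: O drops in col 3, lands at row 5
Move 7: X drops in col 0, lands at row 5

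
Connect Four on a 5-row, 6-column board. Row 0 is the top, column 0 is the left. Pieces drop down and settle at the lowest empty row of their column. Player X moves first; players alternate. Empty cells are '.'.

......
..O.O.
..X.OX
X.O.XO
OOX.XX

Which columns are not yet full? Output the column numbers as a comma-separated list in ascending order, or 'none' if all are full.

Answer: 0,1,2,3,4,5

Derivation:
col 0: top cell = '.' → open
col 1: top cell = '.' → open
col 2: top cell = '.' → open
col 3: top cell = '.' → open
col 4: top cell = '.' → open
col 5: top cell = '.' → open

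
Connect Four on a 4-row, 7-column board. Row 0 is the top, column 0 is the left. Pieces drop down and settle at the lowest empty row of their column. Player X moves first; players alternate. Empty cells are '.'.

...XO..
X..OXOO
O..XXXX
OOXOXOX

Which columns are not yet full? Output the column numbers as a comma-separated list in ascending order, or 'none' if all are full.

col 0: top cell = '.' → open
col 1: top cell = '.' → open
col 2: top cell = '.' → open
col 3: top cell = 'X' → FULL
col 4: top cell = 'O' → FULL
col 5: top cell = '.' → open
col 6: top cell = '.' → open

Answer: 0,1,2,5,6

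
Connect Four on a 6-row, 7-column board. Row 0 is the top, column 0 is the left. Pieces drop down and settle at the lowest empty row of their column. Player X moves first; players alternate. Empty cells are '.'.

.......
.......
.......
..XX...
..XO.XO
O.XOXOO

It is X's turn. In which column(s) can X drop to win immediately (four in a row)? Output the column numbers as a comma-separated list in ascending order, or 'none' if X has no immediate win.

col 0: drop X → no win
col 1: drop X → no win
col 2: drop X → WIN!
col 3: drop X → no win
col 4: drop X → no win
col 5: drop X → no win
col 6: drop X → no win

Answer: 2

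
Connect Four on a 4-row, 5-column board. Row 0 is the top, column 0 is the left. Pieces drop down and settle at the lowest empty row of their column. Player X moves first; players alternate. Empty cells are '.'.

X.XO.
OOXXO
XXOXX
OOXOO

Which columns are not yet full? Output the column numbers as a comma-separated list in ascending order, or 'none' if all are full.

col 0: top cell = 'X' → FULL
col 1: top cell = '.' → open
col 2: top cell = 'X' → FULL
col 3: top cell = 'O' → FULL
col 4: top cell = '.' → open

Answer: 1,4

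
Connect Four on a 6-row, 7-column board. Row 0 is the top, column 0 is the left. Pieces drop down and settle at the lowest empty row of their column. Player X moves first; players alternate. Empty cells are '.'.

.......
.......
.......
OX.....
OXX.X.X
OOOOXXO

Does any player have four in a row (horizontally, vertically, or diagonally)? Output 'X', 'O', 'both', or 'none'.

O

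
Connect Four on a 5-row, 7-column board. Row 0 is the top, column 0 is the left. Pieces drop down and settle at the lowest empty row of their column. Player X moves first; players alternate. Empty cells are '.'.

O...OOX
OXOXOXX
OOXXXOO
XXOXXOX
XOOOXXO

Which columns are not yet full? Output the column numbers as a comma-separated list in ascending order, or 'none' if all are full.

Answer: 1,2,3

Derivation:
col 0: top cell = 'O' → FULL
col 1: top cell = '.' → open
col 2: top cell = '.' → open
col 3: top cell = '.' → open
col 4: top cell = 'O' → FULL
col 5: top cell = 'O' → FULL
col 6: top cell = 'X' → FULL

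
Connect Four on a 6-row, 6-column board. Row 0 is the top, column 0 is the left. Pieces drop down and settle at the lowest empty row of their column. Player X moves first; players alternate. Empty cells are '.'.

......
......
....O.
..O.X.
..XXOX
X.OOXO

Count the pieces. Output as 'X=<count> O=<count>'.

X=6 O=6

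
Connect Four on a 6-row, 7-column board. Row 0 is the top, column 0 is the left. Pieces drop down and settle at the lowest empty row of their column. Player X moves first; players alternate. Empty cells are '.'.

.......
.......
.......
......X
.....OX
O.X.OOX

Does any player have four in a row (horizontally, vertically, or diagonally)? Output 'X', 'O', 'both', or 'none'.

none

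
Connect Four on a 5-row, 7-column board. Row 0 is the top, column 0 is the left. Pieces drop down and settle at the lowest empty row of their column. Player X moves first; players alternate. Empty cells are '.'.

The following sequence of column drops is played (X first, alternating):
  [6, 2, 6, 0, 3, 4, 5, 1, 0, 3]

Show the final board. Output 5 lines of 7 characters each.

Answer: .......
.......
.......
X..O..X
OOOXOXX

Derivation:
Move 1: X drops in col 6, lands at row 4
Move 2: O drops in col 2, lands at row 4
Move 3: X drops in col 6, lands at row 3
Move 4: O drops in col 0, lands at row 4
Move 5: X drops in col 3, lands at row 4
Move 6: O drops in col 4, lands at row 4
Move 7: X drops in col 5, lands at row 4
Move 8: O drops in col 1, lands at row 4
Move 9: X drops in col 0, lands at row 3
Move 10: O drops in col 3, lands at row 3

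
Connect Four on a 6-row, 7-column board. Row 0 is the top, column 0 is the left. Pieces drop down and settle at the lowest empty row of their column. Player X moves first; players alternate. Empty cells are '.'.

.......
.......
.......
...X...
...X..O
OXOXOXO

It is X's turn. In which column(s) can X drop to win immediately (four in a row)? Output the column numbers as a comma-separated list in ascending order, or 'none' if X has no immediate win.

col 0: drop X → no win
col 1: drop X → no win
col 2: drop X → no win
col 3: drop X → WIN!
col 4: drop X → no win
col 5: drop X → no win
col 6: drop X → no win

Answer: 3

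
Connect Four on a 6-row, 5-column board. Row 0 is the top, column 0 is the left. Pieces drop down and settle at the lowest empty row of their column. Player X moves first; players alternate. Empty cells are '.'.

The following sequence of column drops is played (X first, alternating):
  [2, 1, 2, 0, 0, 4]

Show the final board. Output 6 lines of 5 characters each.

Answer: .....
.....
.....
.....
X.X..
OOX.O

Derivation:
Move 1: X drops in col 2, lands at row 5
Move 2: O drops in col 1, lands at row 5
Move 3: X drops in col 2, lands at row 4
Move 4: O drops in col 0, lands at row 5
Move 5: X drops in col 0, lands at row 4
Move 6: O drops in col 4, lands at row 5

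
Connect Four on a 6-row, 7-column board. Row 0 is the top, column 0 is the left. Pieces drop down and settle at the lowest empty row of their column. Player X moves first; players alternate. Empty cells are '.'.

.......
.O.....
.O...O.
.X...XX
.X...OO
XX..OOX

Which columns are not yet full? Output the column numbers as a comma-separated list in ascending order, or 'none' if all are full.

Answer: 0,1,2,3,4,5,6

Derivation:
col 0: top cell = '.' → open
col 1: top cell = '.' → open
col 2: top cell = '.' → open
col 3: top cell = '.' → open
col 4: top cell = '.' → open
col 5: top cell = '.' → open
col 6: top cell = '.' → open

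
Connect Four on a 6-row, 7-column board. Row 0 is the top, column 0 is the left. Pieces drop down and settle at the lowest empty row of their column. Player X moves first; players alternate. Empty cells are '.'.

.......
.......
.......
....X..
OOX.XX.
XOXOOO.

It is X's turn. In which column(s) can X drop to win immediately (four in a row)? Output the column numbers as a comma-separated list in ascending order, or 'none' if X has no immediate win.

Answer: 3

Derivation:
col 0: drop X → no win
col 1: drop X → no win
col 2: drop X → no win
col 3: drop X → WIN!
col 4: drop X → no win
col 5: drop X → no win
col 6: drop X → no win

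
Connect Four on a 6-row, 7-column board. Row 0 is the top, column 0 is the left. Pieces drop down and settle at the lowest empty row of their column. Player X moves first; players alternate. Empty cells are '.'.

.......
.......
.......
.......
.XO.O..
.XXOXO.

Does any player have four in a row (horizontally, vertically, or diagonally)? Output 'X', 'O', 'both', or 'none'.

none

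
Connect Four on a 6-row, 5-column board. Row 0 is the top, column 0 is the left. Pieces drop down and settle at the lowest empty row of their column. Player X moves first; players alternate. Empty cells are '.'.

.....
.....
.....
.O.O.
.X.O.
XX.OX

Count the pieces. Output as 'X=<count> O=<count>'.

X=4 O=4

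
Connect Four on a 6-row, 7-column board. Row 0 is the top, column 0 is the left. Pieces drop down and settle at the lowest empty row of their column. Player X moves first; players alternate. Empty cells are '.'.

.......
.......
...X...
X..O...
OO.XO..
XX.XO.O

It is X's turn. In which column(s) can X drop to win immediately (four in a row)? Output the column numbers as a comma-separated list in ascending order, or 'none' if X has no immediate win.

col 0: drop X → no win
col 1: drop X → no win
col 2: drop X → WIN!
col 3: drop X → no win
col 4: drop X → no win
col 5: drop X → no win
col 6: drop X → no win

Answer: 2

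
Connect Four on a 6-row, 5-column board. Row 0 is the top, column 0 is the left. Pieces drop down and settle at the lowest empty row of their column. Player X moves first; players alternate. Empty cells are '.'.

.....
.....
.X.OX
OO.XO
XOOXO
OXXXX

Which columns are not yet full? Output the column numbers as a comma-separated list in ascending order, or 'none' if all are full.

col 0: top cell = '.' → open
col 1: top cell = '.' → open
col 2: top cell = '.' → open
col 3: top cell = '.' → open
col 4: top cell = '.' → open

Answer: 0,1,2,3,4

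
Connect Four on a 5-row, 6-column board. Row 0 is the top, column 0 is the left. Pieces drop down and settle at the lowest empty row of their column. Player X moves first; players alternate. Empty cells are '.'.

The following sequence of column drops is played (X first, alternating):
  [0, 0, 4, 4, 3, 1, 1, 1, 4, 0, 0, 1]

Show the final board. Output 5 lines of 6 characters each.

Answer: ......
XO....
OO..X.
OX..O.
XO.XX.

Derivation:
Move 1: X drops in col 0, lands at row 4
Move 2: O drops in col 0, lands at row 3
Move 3: X drops in col 4, lands at row 4
Move 4: O drops in col 4, lands at row 3
Move 5: X drops in col 3, lands at row 4
Move 6: O drops in col 1, lands at row 4
Move 7: X drops in col 1, lands at row 3
Move 8: O drops in col 1, lands at row 2
Move 9: X drops in col 4, lands at row 2
Move 10: O drops in col 0, lands at row 2
Move 11: X drops in col 0, lands at row 1
Move 12: O drops in col 1, lands at row 1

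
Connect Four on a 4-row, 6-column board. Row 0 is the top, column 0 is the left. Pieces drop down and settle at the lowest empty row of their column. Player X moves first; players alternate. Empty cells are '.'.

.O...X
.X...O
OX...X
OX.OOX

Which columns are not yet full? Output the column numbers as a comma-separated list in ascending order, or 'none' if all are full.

Answer: 0,2,3,4

Derivation:
col 0: top cell = '.' → open
col 1: top cell = 'O' → FULL
col 2: top cell = '.' → open
col 3: top cell = '.' → open
col 4: top cell = '.' → open
col 5: top cell = 'X' → FULL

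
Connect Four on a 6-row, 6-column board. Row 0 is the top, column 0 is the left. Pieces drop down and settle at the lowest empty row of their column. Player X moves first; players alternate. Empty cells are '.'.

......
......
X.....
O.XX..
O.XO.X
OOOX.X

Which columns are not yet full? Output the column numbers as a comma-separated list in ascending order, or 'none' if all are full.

Answer: 0,1,2,3,4,5

Derivation:
col 0: top cell = '.' → open
col 1: top cell = '.' → open
col 2: top cell = '.' → open
col 3: top cell = '.' → open
col 4: top cell = '.' → open
col 5: top cell = '.' → open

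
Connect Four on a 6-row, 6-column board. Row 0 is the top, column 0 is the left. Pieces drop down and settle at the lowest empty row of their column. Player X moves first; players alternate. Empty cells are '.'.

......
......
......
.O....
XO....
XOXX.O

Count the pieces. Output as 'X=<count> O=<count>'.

X=4 O=4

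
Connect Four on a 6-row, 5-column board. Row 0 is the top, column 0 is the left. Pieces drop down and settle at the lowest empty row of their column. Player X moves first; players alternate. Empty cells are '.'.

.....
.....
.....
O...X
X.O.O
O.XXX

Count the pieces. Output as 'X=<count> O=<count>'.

X=5 O=4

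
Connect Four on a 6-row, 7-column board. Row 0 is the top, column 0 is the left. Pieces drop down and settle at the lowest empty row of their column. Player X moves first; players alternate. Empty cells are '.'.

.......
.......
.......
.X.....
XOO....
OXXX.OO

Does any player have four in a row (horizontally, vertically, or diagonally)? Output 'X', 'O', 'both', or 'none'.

none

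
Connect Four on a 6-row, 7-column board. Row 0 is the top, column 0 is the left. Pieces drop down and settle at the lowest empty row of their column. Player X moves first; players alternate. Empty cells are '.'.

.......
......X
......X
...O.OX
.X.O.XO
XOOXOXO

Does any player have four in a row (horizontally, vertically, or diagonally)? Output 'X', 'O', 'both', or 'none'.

none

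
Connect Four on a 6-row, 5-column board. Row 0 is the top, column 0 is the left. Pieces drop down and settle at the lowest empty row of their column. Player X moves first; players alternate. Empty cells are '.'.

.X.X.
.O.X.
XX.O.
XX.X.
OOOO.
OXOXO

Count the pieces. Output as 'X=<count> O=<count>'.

X=10 O=9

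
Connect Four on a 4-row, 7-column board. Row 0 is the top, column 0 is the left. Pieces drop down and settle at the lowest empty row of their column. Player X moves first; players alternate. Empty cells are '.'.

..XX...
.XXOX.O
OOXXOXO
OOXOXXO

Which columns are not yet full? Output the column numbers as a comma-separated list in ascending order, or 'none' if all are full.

Answer: 0,1,4,5,6

Derivation:
col 0: top cell = '.' → open
col 1: top cell = '.' → open
col 2: top cell = 'X' → FULL
col 3: top cell = 'X' → FULL
col 4: top cell = '.' → open
col 5: top cell = '.' → open
col 6: top cell = '.' → open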